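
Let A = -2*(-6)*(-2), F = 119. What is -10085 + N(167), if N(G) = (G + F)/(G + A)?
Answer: -10083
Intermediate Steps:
A = -24 (A = 12*(-2) = -24)
N(G) = (119 + G)/(-24 + G) (N(G) = (G + 119)/(G - 24) = (119 + G)/(-24 + G))
-10085 + N(167) = -10085 + (119 + 167)/(-24 + 167) = -10085 + 286/143 = -10085 + (1/143)*286 = -10085 + 2 = -10083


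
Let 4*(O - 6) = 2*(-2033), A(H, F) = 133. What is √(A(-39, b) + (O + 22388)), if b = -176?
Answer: √86042/2 ≈ 146.66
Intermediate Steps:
O = -2021/2 (O = 6 + (2*(-2033))/4 = 6 + (¼)*(-4066) = 6 - 2033/2 = -2021/2 ≈ -1010.5)
√(A(-39, b) + (O + 22388)) = √(133 + (-2021/2 + 22388)) = √(133 + 42755/2) = √(43021/2) = √86042/2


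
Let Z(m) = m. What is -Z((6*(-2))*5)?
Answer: 60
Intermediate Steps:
-Z((6*(-2))*5) = -6*(-2)*5 = -(-12)*5 = -1*(-60) = 60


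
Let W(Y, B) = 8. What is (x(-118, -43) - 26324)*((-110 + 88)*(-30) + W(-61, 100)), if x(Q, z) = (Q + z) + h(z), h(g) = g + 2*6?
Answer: -17712688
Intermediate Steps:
h(g) = 12 + g (h(g) = g + 12 = 12 + g)
x(Q, z) = 12 + Q + 2*z (x(Q, z) = (Q + z) + (12 + z) = 12 + Q + 2*z)
(x(-118, -43) - 26324)*((-110 + 88)*(-30) + W(-61, 100)) = ((12 - 118 + 2*(-43)) - 26324)*((-110 + 88)*(-30) + 8) = ((12 - 118 - 86) - 26324)*(-22*(-30) + 8) = (-192 - 26324)*(660 + 8) = -26516*668 = -17712688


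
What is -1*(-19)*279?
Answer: 5301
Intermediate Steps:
-1*(-19)*279 = 19*279 = 5301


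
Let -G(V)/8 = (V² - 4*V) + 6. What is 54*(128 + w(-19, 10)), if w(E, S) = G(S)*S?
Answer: -278208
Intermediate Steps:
G(V) = -48 - 8*V² + 32*V (G(V) = -8*((V² - 4*V) + 6) = -8*(6 + V² - 4*V) = -48 - 8*V² + 32*V)
w(E, S) = S*(-48 - 8*S² + 32*S) (w(E, S) = (-48 - 8*S² + 32*S)*S = S*(-48 - 8*S² + 32*S))
54*(128 + w(-19, 10)) = 54*(128 + 8*10*(-6 - 1*10² + 4*10)) = 54*(128 + 8*10*(-6 - 1*100 + 40)) = 54*(128 + 8*10*(-6 - 100 + 40)) = 54*(128 + 8*10*(-66)) = 54*(128 - 5280) = 54*(-5152) = -278208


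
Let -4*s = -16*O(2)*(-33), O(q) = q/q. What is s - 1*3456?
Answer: -3588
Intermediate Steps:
O(q) = 1
s = -132 (s = -(-16*1)*(-33)/4 = -(-4)*(-33) = -¼*528 = -132)
s - 1*3456 = -132 - 1*3456 = -132 - 3456 = -3588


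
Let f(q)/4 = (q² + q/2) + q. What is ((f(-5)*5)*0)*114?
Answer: 0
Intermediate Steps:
f(q) = 4*q² + 6*q (f(q) = 4*((q² + q/2) + q) = 4*(q² + 3*q/2) = 4*q² + 6*q)
((f(-5)*5)*0)*114 = (((2*(-5)*(3 + 2*(-5)))*5)*0)*114 = (((2*(-5)*(3 - 10))*5)*0)*114 = (((2*(-5)*(-7))*5)*0)*114 = ((70*5)*0)*114 = (350*0)*114 = 0*114 = 0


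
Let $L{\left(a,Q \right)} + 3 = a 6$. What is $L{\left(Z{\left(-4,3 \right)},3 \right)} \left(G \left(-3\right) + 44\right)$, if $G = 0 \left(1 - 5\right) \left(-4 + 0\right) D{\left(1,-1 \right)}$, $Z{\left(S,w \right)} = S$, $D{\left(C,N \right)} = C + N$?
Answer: $-1188$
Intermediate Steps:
$L{\left(a,Q \right)} = -3 + 6 a$ ($L{\left(a,Q \right)} = -3 + a 6 = -3 + 6 a$)
$G = 0$ ($G = 0 \left(1 - 5\right) \left(-4 + 0\right) \left(1 - 1\right) = 0 \left(\left(-4\right) \left(-4\right)\right) 0 = 0 \cdot 16 \cdot 0 = 0 \cdot 0 = 0$)
$L{\left(Z{\left(-4,3 \right)},3 \right)} \left(G \left(-3\right) + 44\right) = \left(-3 + 6 \left(-4\right)\right) \left(0 \left(-3\right) + 44\right) = \left(-3 - 24\right) \left(0 + 44\right) = \left(-27\right) 44 = -1188$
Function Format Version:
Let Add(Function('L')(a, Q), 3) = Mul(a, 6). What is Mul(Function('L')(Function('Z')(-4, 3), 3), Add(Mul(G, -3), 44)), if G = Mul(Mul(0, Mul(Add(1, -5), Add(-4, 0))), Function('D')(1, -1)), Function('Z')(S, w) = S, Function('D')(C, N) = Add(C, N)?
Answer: -1188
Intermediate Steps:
Function('L')(a, Q) = Add(-3, Mul(6, a)) (Function('L')(a, Q) = Add(-3, Mul(a, 6)) = Add(-3, Mul(6, a)))
G = 0 (G = Mul(Mul(0, Mul(Add(1, -5), Add(-4, 0))), Add(1, -1)) = Mul(Mul(0, Mul(-4, -4)), 0) = Mul(Mul(0, 16), 0) = Mul(0, 0) = 0)
Mul(Function('L')(Function('Z')(-4, 3), 3), Add(Mul(G, -3), 44)) = Mul(Add(-3, Mul(6, -4)), Add(Mul(0, -3), 44)) = Mul(Add(-3, -24), Add(0, 44)) = Mul(-27, 44) = -1188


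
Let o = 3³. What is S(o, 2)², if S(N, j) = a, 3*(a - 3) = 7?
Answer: 256/9 ≈ 28.444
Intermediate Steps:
o = 27
a = 16/3 (a = 3 + (⅓)*7 = 3 + 7/3 = 16/3 ≈ 5.3333)
S(N, j) = 16/3
S(o, 2)² = (16/3)² = 256/9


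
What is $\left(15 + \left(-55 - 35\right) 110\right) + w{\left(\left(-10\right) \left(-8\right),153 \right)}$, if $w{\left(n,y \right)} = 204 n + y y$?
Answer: $29844$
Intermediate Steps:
$w{\left(n,y \right)} = y^{2} + 204 n$ ($w{\left(n,y \right)} = 204 n + y^{2} = y^{2} + 204 n$)
$\left(15 + \left(-55 - 35\right) 110\right) + w{\left(\left(-10\right) \left(-8\right),153 \right)} = \left(15 + \left(-55 - 35\right) 110\right) + \left(153^{2} + 204 \left(\left(-10\right) \left(-8\right)\right)\right) = \left(15 - 9900\right) + \left(23409 + 204 \cdot 80\right) = \left(15 - 9900\right) + \left(23409 + 16320\right) = -9885 + 39729 = 29844$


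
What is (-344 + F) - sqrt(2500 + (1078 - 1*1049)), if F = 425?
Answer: 81 - 3*sqrt(281) ≈ 30.711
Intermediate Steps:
(-344 + F) - sqrt(2500 + (1078 - 1*1049)) = (-344 + 425) - sqrt(2500 + (1078 - 1*1049)) = 81 - sqrt(2500 + (1078 - 1049)) = 81 - sqrt(2500 + 29) = 81 - sqrt(2529) = 81 - 3*sqrt(281)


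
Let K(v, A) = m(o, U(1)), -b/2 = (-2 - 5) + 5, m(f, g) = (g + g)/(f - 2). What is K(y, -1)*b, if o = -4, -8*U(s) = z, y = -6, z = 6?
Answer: 1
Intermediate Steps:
U(s) = -¾ (U(s) = -⅛*6 = -¾)
m(f, g) = 2*g/(-2 + f) (m(f, g) = (2*g)/(-2 + f) = 2*g/(-2 + f))
b = 4 (b = -2*((-2 - 5) + 5) = -2*(-7 + 5) = -2*(-2) = 4)
K(v, A) = ¼ (K(v, A) = 2*(-¾)/(-2 - 4) = 2*(-¾)/(-6) = 2*(-¾)*(-⅙) = ¼)
K(y, -1)*b = (¼)*4 = 1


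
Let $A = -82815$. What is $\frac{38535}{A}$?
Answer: $- \frac{2569}{5521} \approx -0.46531$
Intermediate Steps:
$\frac{38535}{A} = \frac{38535}{-82815} = 38535 \left(- \frac{1}{82815}\right) = - \frac{2569}{5521}$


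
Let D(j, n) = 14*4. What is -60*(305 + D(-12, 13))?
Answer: -21660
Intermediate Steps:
D(j, n) = 56
-60*(305 + D(-12, 13)) = -60*(305 + 56) = -60*361 = -21660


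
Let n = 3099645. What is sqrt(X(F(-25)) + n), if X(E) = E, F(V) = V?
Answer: 2*sqrt(774905) ≈ 1760.6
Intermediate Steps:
sqrt(X(F(-25)) + n) = sqrt(-25 + 3099645) = sqrt(3099620) = 2*sqrt(774905)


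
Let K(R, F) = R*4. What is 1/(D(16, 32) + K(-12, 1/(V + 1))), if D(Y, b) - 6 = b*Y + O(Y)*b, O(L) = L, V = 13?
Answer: 1/982 ≈ 0.0010183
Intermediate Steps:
K(R, F) = 4*R
D(Y, b) = 6 + 2*Y*b (D(Y, b) = 6 + (b*Y + Y*b) = 6 + (Y*b + Y*b) = 6 + 2*Y*b)
1/(D(16, 32) + K(-12, 1/(V + 1))) = 1/((6 + 2*16*32) + 4*(-12)) = 1/((6 + 1024) - 48) = 1/(1030 - 48) = 1/982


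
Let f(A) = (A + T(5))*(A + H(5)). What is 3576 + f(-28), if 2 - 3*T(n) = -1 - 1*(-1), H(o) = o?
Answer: 12614/3 ≈ 4204.7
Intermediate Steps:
T(n) = ⅔ (T(n) = ⅔ - (-1 - 1*(-1))/3 = ⅔ - (-1 + 1)/3 = ⅔ - ⅓*0 = ⅔ + 0 = ⅔)
f(A) = (5 + A)*(⅔ + A) (f(A) = (A + ⅔)*(A + 5) = (⅔ + A)*(5 + A) = (5 + A)*(⅔ + A))
3576 + f(-28) = 3576 + (10/3 + (-28)² + (17/3)*(-28)) = 3576 + (10/3 + 784 - 476/3) = 3576 + 1886/3 = 12614/3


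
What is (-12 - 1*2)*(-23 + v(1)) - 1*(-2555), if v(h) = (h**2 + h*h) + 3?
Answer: 2807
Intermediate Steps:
v(h) = 3 + 2*h**2 (v(h) = (h**2 + h**2) + 3 = 2*h**2 + 3 = 3 + 2*h**2)
(-12 - 1*2)*(-23 + v(1)) - 1*(-2555) = (-12 - 1*2)*(-23 + (3 + 2*1**2)) - 1*(-2555) = (-12 - 2)*(-23 + (3 + 2*1)) + 2555 = -14*(-23 + (3 + 2)) + 2555 = -14*(-23 + 5) + 2555 = -14*(-18) + 2555 = 252 + 2555 = 2807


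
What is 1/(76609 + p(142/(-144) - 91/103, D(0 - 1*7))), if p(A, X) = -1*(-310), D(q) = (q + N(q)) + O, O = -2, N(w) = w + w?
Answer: 1/76919 ≈ 1.3001e-5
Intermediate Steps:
N(w) = 2*w
D(q) = -2 + 3*q (D(q) = (q + 2*q) - 2 = 3*q - 2 = -2 + 3*q)
p(A, X) = 310
1/(76609 + p(142/(-144) - 91/103, D(0 - 1*7))) = 1/(76609 + 310) = 1/76919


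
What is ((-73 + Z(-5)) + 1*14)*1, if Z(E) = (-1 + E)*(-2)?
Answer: -47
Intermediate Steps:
Z(E) = 2 - 2*E
((-73 + Z(-5)) + 1*14)*1 = ((-73 + (2 - 2*(-5))) + 1*14)*1 = ((-73 + (2 + 10)) + 14)*1 = ((-73 + 12) + 14)*1 = (-61 + 14)*1 = -47*1 = -47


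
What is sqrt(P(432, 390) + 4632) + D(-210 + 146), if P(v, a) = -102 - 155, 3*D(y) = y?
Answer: -64/3 + 25*sqrt(7) ≈ 44.810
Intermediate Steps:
D(y) = y/3
P(v, a) = -257
sqrt(P(432, 390) + 4632) + D(-210 + 146) = sqrt(-257 + 4632) + (-210 + 146)/3 = sqrt(4375) + (1/3)*(-64) = 25*sqrt(7) - 64/3 = -64/3 + 25*sqrt(7)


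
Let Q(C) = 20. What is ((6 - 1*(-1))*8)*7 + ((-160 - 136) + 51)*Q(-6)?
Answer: -4508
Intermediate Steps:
((6 - 1*(-1))*8)*7 + ((-160 - 136) + 51)*Q(-6) = ((6 - 1*(-1))*8)*7 + ((-160 - 136) + 51)*20 = ((6 + 1)*8)*7 + (-296 + 51)*20 = (7*8)*7 - 245*20 = 56*7 - 4900 = 392 - 4900 = -4508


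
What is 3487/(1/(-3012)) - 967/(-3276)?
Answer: -34407315977/3276 ≈ -1.0503e+7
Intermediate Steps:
3487/(1/(-3012)) - 967/(-3276) = 3487/(-1/3012) - 967*(-1/3276) = 3487*(-3012) + 967/3276 = -10502844 + 967/3276 = -34407315977/3276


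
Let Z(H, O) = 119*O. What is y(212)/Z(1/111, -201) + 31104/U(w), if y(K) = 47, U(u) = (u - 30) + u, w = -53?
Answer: -5470463/23919 ≈ -228.71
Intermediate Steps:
U(u) = -30 + 2*u (U(u) = (-30 + u) + u = -30 + 2*u)
y(212)/Z(1/111, -201) + 31104/U(w) = 47/((119*(-201))) + 31104/(-30 + 2*(-53)) = 47/(-23919) + 31104/(-30 - 106) = 47*(-1/23919) + 31104/(-136) = -47/23919 + 31104*(-1/136) = -47/23919 - 3888/17 = -5470463/23919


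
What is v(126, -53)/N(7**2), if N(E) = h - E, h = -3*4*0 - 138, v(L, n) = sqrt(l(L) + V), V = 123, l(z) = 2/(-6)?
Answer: -4*sqrt(69)/561 ≈ -0.059227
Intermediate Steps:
l(z) = -1/3 (l(z) = 2*(-1/6) = -1/3)
v(L, n) = 4*sqrt(69)/3 (v(L, n) = sqrt(-1/3 + 123) = sqrt(368/3) = 4*sqrt(69)/3)
h = -138 (h = -12*0 - 138 = 0 - 138 = -138)
N(E) = -138 - E
v(126, -53)/N(7**2) = (4*sqrt(69)/3)/(-138 - 1*7**2) = (4*sqrt(69)/3)/(-138 - 1*49) = (4*sqrt(69)/3)/(-138 - 49) = (4*sqrt(69)/3)/(-187) = (4*sqrt(69)/3)*(-1/187) = -4*sqrt(69)/561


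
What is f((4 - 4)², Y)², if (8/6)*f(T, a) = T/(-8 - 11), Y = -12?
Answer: 0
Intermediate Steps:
f(T, a) = -3*T/76 (f(T, a) = 3*(T/(-8 - 11))/4 = 3*(T/(-19))/4 = 3*(-T/19)/4 = -3*T/76)
f((4 - 4)², Y)² = (-3*(4 - 4)²/76)² = (-3/76*0²)² = (-3/76*0)² = 0² = 0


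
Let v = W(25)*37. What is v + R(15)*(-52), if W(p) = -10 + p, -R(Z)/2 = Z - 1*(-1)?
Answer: 2219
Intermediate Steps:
R(Z) = -2 - 2*Z (R(Z) = -2*(Z - 1*(-1)) = -2*(Z + 1) = -2*(1 + Z) = -2 - 2*Z)
v = 555 (v = (-10 + 25)*37 = 15*37 = 555)
v + R(15)*(-52) = 555 + (-2 - 2*15)*(-52) = 555 + (-2 - 30)*(-52) = 555 - 32*(-52) = 555 + 1664 = 2219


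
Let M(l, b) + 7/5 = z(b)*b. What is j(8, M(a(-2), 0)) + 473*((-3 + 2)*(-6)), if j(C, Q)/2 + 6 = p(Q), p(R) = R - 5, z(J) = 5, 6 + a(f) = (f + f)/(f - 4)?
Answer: 14066/5 ≈ 2813.2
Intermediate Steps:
a(f) = -6 + 2*f/(-4 + f) (a(f) = -6 + (f + f)/(f - 4) = -6 + (2*f)/(-4 + f) = -6 + 2*f/(-4 + f))
M(l, b) = -7/5 + 5*b
p(R) = -5 + R
j(C, Q) = -22 + 2*Q (j(C, Q) = -12 + 2*(-5 + Q) = -12 + (-10 + 2*Q) = -22 + 2*Q)
j(8, M(a(-2), 0)) + 473*((-3 + 2)*(-6)) = (-22 + 2*(-7/5 + 5*0)) + 473*((-3 + 2)*(-6)) = (-22 + 2*(-7/5 + 0)) + 473*(-1*(-6)) = (-22 + 2*(-7/5)) + 473*6 = (-22 - 14/5) + 2838 = -124/5 + 2838 = 14066/5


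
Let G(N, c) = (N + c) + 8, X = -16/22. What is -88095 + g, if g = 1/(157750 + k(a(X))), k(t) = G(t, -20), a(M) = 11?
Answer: -13896898154/157749 ≈ -88095.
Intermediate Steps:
X = -8/11 (X = -16*1/22 = -8/11 ≈ -0.72727)
G(N, c) = 8 + N + c
k(t) = -12 + t (k(t) = 8 + t - 20 = -12 + t)
g = 1/157749 (g = 1/(157750 + (-12 + 11)) = 1/(157750 - 1) = 1/157749 ≈ 6.3392e-6)
-88095 + g = -88095 + 1/157749 = -13896898154/157749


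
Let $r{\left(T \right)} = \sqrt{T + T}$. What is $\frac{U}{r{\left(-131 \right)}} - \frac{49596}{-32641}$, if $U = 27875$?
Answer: $\frac{49596}{32641} - \frac{27875 i \sqrt{262}}{262} \approx 1.5194 - 1722.1 i$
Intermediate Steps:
$r{\left(T \right)} = \sqrt{2} \sqrt{T}$ ($r{\left(T \right)} = \sqrt{2 T} = \sqrt{2} \sqrt{T}$)
$\frac{U}{r{\left(-131 \right)}} - \frac{49596}{-32641} = \frac{27875}{\sqrt{2} \sqrt{-131}} - \frac{49596}{-32641} = \frac{27875}{\sqrt{2} i \sqrt{131}} - - \frac{49596}{32641} = \frac{27875}{i \sqrt{262}} + \frac{49596}{32641} = 27875 \left(- \frac{i \sqrt{262}}{262}\right) + \frac{49596}{32641} = - \frac{27875 i \sqrt{262}}{262} + \frac{49596}{32641} = \frac{49596}{32641} - \frac{27875 i \sqrt{262}}{262}$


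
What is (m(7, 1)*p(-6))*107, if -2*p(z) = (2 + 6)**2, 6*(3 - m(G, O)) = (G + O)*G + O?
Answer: 22256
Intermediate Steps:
m(G, O) = 3 - O/6 - G*(G + O)/6 (m(G, O) = 3 - ((G + O)*G + O)/6 = 3 - (G*(G + O) + O)/6 = 3 - (O + G*(G + O))/6 = 3 + (-O/6 - G*(G + O)/6) = 3 - O/6 - G*(G + O)/6)
p(z) = -32 (p(z) = -(2 + 6)**2/2 = -1/2*8**2 = -1/2*64 = -32)
(m(7, 1)*p(-6))*107 = ((3 - 1/6*1 - 1/6*7**2 - 1/6*7*1)*(-32))*107 = ((3 - 1/6 - 1/6*49 - 7/6)*(-32))*107 = ((3 - 1/6 - 49/6 - 7/6)*(-32))*107 = -13/2*(-32)*107 = 208*107 = 22256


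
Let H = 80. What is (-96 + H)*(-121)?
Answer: 1936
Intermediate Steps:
(-96 + H)*(-121) = (-96 + 80)*(-121) = -16*(-121) = 1936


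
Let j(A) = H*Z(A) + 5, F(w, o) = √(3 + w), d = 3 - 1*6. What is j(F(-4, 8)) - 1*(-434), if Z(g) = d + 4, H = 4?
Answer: 443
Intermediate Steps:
d = -3 (d = 3 - 6 = -3)
Z(g) = 1 (Z(g) = -3 + 4 = 1)
j(A) = 9 (j(A) = 4*1 + 5 = 4 + 5 = 9)
j(F(-4, 8)) - 1*(-434) = 9 - 1*(-434) = 9 + 434 = 443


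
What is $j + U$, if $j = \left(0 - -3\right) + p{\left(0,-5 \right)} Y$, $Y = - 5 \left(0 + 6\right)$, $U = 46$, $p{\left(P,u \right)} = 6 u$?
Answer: $949$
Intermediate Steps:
$Y = -30$ ($Y = \left(-5\right) 6 = -30$)
$j = 903$ ($j = \left(0 - -3\right) + 6 \left(-5\right) \left(-30\right) = \left(0 + 3\right) - -900 = 3 + 900 = 903$)
$j + U = 903 + 46 = 949$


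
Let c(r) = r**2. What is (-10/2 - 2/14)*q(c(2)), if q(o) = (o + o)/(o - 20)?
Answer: 18/7 ≈ 2.5714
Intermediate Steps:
q(o) = 2*o/(-20 + o) (q(o) = (2*o)/(-20 + o) = 2*o/(-20 + o))
(-10/2 - 2/14)*q(c(2)) = (-10/2 - 2/14)*(2*2**2/(-20 + 2**2)) = (-10*1/2 - 2*1/14)*(2*4/(-20 + 4)) = (-5 - 1/7)*(2*4/(-16)) = -72*4*(-1)/(7*16) = -36/7*(-1/2) = 18/7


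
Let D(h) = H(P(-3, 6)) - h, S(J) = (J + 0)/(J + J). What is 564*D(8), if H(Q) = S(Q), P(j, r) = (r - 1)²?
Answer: -4230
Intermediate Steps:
P(j, r) = (-1 + r)²
S(J) = ½ (S(J) = J/((2*J)) = J*(1/(2*J)) = ½)
H(Q) = ½
D(h) = ½ - h
564*D(8) = 564*(½ - 1*8) = 564*(½ - 8) = 564*(-15/2) = -4230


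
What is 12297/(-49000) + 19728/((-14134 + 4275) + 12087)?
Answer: 234818571/27293000 ≈ 8.6036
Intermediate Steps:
12297/(-49000) + 19728/((-14134 + 4275) + 12087) = 12297*(-1/49000) + 19728/(-9859 + 12087) = -12297/49000 + 19728/2228 = -12297/49000 + 19728*(1/2228) = -12297/49000 + 4932/557 = 234818571/27293000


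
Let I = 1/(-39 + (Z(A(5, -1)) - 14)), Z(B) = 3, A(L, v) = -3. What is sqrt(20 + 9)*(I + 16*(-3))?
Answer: -2401*sqrt(29)/50 ≈ -258.60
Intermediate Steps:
I = -1/50 (I = 1/(-39 + (3 - 14)) = 1/(-39 - 11) = 1/(-50) = -1/50 ≈ -0.020000)
sqrt(20 + 9)*(I + 16*(-3)) = sqrt(20 + 9)*(-1/50 + 16*(-3)) = sqrt(29)*(-1/50 - 48) = sqrt(29)*(-2401/50) = -2401*sqrt(29)/50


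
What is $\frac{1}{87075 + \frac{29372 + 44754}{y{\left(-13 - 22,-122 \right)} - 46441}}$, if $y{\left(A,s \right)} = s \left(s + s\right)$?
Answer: $\frac{16673}{1451727349} \approx 1.1485 \cdot 10^{-5}$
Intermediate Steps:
$y{\left(A,s \right)} = 2 s^{2}$ ($y{\left(A,s \right)} = s 2 s = 2 s^{2}$)
$\frac{1}{87075 + \frac{29372 + 44754}{y{\left(-13 - 22,-122 \right)} - 46441}} = \frac{1}{87075 + \frac{29372 + 44754}{2 \left(-122\right)^{2} - 46441}} = \frac{1}{87075 + \frac{74126}{2 \cdot 14884 - 46441}} = \frac{1}{87075 + \frac{74126}{29768 - 46441}} = \frac{1}{87075 + \frac{74126}{-16673}} = \frac{1}{87075 + 74126 \left(- \frac{1}{16673}\right)} = \frac{1}{87075 - \frac{74126}{16673}} = \frac{1}{\frac{1451727349}{16673}} = \frac{16673}{1451727349}$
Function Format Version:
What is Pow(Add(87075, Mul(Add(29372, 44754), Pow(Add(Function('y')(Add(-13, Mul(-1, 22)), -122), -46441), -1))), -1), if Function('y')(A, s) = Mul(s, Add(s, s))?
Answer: Rational(16673, 1451727349) ≈ 1.1485e-5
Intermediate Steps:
Function('y')(A, s) = Mul(2, Pow(s, 2)) (Function('y')(A, s) = Mul(s, Mul(2, s)) = Mul(2, Pow(s, 2)))
Pow(Add(87075, Mul(Add(29372, 44754), Pow(Add(Function('y')(Add(-13, Mul(-1, 22)), -122), -46441), -1))), -1) = Pow(Add(87075, Mul(Add(29372, 44754), Pow(Add(Mul(2, Pow(-122, 2)), -46441), -1))), -1) = Pow(Add(87075, Mul(74126, Pow(Add(Mul(2, 14884), -46441), -1))), -1) = Pow(Add(87075, Mul(74126, Pow(Add(29768, -46441), -1))), -1) = Pow(Add(87075, Mul(74126, Pow(-16673, -1))), -1) = Pow(Add(87075, Mul(74126, Rational(-1, 16673))), -1) = Pow(Add(87075, Rational(-74126, 16673)), -1) = Pow(Rational(1451727349, 16673), -1) = Rational(16673, 1451727349)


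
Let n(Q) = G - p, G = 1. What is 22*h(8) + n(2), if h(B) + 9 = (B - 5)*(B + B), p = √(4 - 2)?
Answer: 859 - √2 ≈ 857.59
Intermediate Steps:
p = √2 ≈ 1.4142
n(Q) = 1 - √2
h(B) = -9 + 2*B*(-5 + B) (h(B) = -9 + (B - 5)*(B + B) = -9 + (-5 + B)*(2*B) = -9 + 2*B*(-5 + B))
22*h(8) + n(2) = 22*(-9 - 10*8 + 2*8²) + (1 - √2) = 22*(-9 - 80 + 2*64) + (1 - √2) = 22*(-9 - 80 + 128) + (1 - √2) = 22*39 + (1 - √2) = 858 + (1 - √2) = 859 - √2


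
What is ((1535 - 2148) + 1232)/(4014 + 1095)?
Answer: 619/5109 ≈ 0.12116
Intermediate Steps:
((1535 - 2148) + 1232)/(4014 + 1095) = (-613 + 1232)/5109 = 619*(1/5109) = 619/5109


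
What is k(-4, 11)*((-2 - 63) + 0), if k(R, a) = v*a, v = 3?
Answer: -2145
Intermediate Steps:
k(R, a) = 3*a
k(-4, 11)*((-2 - 63) + 0) = (3*11)*((-2 - 63) + 0) = 33*(-65 + 0) = 33*(-65) = -2145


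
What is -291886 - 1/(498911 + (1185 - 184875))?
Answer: -92008596807/315221 ≈ -2.9189e+5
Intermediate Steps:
-291886 - 1/(498911 + (1185 - 184875)) = -291886 - 1/(498911 - 183690) = -291886 - 1/315221 = -92008596807/315221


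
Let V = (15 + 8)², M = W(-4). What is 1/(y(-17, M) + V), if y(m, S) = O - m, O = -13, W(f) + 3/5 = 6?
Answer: 1/533 ≈ 0.0018762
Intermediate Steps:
W(f) = 27/5 (W(f) = -⅗ + 6 = 27/5)
M = 27/5 ≈ 5.4000
y(m, S) = -13 - m
V = 529 (V = 23² = 529)
1/(y(-17, M) + V) = 1/((-13 - 1*(-17)) + 529) = 1/((-13 + 17) + 529) = 1/(4 + 529) = 1/533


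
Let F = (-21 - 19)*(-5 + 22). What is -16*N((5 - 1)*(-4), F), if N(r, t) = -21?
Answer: 336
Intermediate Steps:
F = -680 (F = -40*17 = -680)
-16*N((5 - 1)*(-4), F) = -16*(-21) = 336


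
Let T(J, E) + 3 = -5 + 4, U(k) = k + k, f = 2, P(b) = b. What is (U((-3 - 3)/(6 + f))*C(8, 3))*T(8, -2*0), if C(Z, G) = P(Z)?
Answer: 48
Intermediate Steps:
C(Z, G) = Z
U(k) = 2*k
T(J, E) = -4 (T(J, E) = -3 + (-5 + 4) = -3 - 1 = -4)
(U((-3 - 3)/(6 + f))*C(8, 3))*T(8, -2*0) = ((2*((-3 - 3)/(6 + 2)))*8)*(-4) = ((2*(-6/8))*8)*(-4) = ((2*(-6*1/8))*8)*(-4) = ((2*(-3/4))*8)*(-4) = -3/2*8*(-4) = -12*(-4) = 48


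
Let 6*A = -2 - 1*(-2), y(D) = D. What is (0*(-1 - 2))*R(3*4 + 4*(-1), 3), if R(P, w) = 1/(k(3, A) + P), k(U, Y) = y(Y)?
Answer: 0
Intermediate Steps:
A = 0 (A = (-2 - 1*(-2))/6 = (-2 + 2)/6 = (1/6)*0 = 0)
k(U, Y) = Y
R(P, w) = 1/P (R(P, w) = 1/(0 + P) = 1/P)
(0*(-1 - 2))*R(3*4 + 4*(-1), 3) = (0*(-1 - 2))/(3*4 + 4*(-1)) = (0*(-3))/(12 - 4) = 0/8 = 0*(1/8) = 0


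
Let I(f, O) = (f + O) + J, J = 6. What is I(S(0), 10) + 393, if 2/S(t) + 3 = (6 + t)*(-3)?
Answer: 8587/21 ≈ 408.90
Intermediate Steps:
S(t) = 2/(-21 - 3*t) (S(t) = 2/(-3 + (6 + t)*(-3)) = 2/(-3 + (-18 - 3*t)) = 2/(-21 - 3*t))
I(f, O) = 6 + O + f (I(f, O) = (f + O) + 6 = (O + f) + 6 = 6 + O + f)
I(S(0), 10) + 393 = (6 + 10 - 2/(21 + 3*0)) + 393 = (6 + 10 - 2/(21 + 0)) + 393 = (6 + 10 - 2/21) + 393 = 334/21 + 393 = 8587/21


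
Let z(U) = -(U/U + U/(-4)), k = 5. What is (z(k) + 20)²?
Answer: 6561/16 ≈ 410.06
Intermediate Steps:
z(U) = -1 + U/4 (z(U) = -(1 + U*(-¼)) = -(1 - U/4) = -1 + U/4)
(z(k) + 20)² = ((-1 + (¼)*5) + 20)² = ((-1 + 5/4) + 20)² = (¼ + 20)² = (81/4)² = 6561/16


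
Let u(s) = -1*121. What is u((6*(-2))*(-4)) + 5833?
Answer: 5712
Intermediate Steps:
u(s) = -121
u((6*(-2))*(-4)) + 5833 = -121 + 5833 = 5712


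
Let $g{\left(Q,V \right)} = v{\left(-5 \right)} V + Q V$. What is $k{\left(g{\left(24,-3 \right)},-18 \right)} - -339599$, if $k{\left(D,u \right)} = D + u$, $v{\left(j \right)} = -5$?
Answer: $339524$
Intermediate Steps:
$g{\left(Q,V \right)} = - 5 V + Q V$
$k{\left(g{\left(24,-3 \right)},-18 \right)} - -339599 = \left(- 3 \left(-5 + 24\right) - 18\right) - -339599 = \left(\left(-3\right) 19 - 18\right) + 339599 = \left(-57 - 18\right) + 339599 = -75 + 339599 = 339524$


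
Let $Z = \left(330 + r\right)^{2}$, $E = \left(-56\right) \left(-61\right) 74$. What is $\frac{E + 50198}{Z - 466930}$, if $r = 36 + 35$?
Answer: $- \frac{100994}{102043} \approx -0.98972$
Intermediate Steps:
$r = 71$
$E = 252784$ ($E = 3416 \cdot 74 = 252784$)
$Z = 160801$ ($Z = \left(330 + 71\right)^{2} = 401^{2} = 160801$)
$\frac{E + 50198}{Z - 466930} = \frac{252784 + 50198}{160801 - 466930} = \frac{302982}{-306129} = 302982 \left(- \frac{1}{306129}\right) = - \frac{100994}{102043}$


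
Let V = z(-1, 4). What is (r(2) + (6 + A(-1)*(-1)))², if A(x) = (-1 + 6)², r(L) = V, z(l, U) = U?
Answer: 225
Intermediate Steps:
V = 4
r(L) = 4
A(x) = 25 (A(x) = 5² = 25)
(r(2) + (6 + A(-1)*(-1)))² = (4 + (6 + 25*(-1)))² = (4 + (6 - 25))² = (4 - 19)² = (-15)² = 225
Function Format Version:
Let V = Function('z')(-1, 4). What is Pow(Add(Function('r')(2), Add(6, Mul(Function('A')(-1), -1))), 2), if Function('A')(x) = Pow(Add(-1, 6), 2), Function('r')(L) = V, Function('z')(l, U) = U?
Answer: 225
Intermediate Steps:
V = 4
Function('r')(L) = 4
Function('A')(x) = 25 (Function('A')(x) = Pow(5, 2) = 25)
Pow(Add(Function('r')(2), Add(6, Mul(Function('A')(-1), -1))), 2) = Pow(Add(4, Add(6, Mul(25, -1))), 2) = Pow(Add(4, Add(6, -25)), 2) = Pow(Add(4, -19), 2) = Pow(-15, 2) = 225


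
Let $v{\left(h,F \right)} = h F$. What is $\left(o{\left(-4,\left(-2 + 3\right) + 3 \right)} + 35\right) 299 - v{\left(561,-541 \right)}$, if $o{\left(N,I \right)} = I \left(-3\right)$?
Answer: $310378$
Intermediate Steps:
$v{\left(h,F \right)} = F h$
$o{\left(N,I \right)} = - 3 I$
$\left(o{\left(-4,\left(-2 + 3\right) + 3 \right)} + 35\right) 299 - v{\left(561,-541 \right)} = \left(- 3 \left(\left(-2 + 3\right) + 3\right) + 35\right) 299 - \left(-541\right) 561 = \left(- 3 \left(1 + 3\right) + 35\right) 299 - -303501 = \left(\left(-3\right) 4 + 35\right) 299 + 303501 = \left(-12 + 35\right) 299 + 303501 = 23 \cdot 299 + 303501 = 6877 + 303501 = 310378$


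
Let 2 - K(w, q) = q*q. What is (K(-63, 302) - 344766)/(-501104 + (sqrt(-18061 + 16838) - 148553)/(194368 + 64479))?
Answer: 1829697374945771317792/2103066563241211930263 + 14106126112*I*sqrt(1223)/2103066563241211930263 ≈ 0.87001 + 2.3457e-10*I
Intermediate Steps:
K(w, q) = 2 - q**2 (K(w, q) = 2 - q*q = 2 - q**2)
(K(-63, 302) - 344766)/(-501104 + (sqrt(-18061 + 16838) - 148553)/(194368 + 64479)) = ((2 - 1*302**2) - 344766)/(-501104 + (sqrt(-18061 + 16838) - 148553)/(194368 + 64479)) = ((2 - 1*91204) - 344766)/(-501104 + (sqrt(-1223) - 148553)/258847) = ((2 - 91204) - 344766)/(-501104 + (I*sqrt(1223) - 148553)*(1/258847)) = (-91202 - 344766)/(-501104 + (-148553 + I*sqrt(1223))*(1/258847)) = -435968/(-501104 + (-148553/258847 + I*sqrt(1223)/258847)) = -435968/(-129709415641/258847 + I*sqrt(1223)/258847)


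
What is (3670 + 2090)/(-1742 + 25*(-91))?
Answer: -1920/1339 ≈ -1.4339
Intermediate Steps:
(3670 + 2090)/(-1742 + 25*(-91)) = 5760/(-1742 - 2275) = 5760/(-4017) = 5760*(-1/4017) = -1920/1339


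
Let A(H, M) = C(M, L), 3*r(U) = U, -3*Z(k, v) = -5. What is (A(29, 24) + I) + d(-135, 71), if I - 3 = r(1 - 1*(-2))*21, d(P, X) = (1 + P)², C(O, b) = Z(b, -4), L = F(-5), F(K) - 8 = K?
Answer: 53945/3 ≈ 17982.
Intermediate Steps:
F(K) = 8 + K
Z(k, v) = 5/3 (Z(k, v) = -⅓*(-5) = 5/3)
L = 3 (L = 8 - 5 = 3)
C(O, b) = 5/3
r(U) = U/3
A(H, M) = 5/3
I = 24 (I = 3 + ((1 - 1*(-2))/3)*21 = 3 + ((1 + 2)/3)*21 = 3 + ((⅓)*3)*21 = 3 + 1*21 = 3 + 21 = 24)
(A(29, 24) + I) + d(-135, 71) = (5/3 + 24) + (1 - 135)² = 77/3 + (-134)² = 77/3 + 17956 = 53945/3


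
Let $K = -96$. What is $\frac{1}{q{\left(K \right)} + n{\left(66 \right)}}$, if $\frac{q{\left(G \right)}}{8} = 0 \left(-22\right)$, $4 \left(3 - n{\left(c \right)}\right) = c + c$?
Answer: $- \frac{1}{30} \approx -0.033333$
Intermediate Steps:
$n{\left(c \right)} = 3 - \frac{c}{2}$ ($n{\left(c \right)} = 3 - \frac{c + c}{4} = 3 - \frac{2 c}{4} = 3 - \frac{c}{2}$)
$q{\left(G \right)} = 0$ ($q{\left(G \right)} = 8 \cdot 0 \left(-22\right) = 8 \cdot 0 = 0$)
$\frac{1}{q{\left(K \right)} + n{\left(66 \right)}} = \frac{1}{0 + \left(3 - 33\right)} = \frac{1}{0 - 30} = \frac{1}{-30} = - \frac{1}{30}$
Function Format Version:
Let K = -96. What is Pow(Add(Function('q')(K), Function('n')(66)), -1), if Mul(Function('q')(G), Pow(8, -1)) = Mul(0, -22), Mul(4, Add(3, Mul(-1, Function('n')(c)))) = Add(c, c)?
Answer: Rational(-1, 30) ≈ -0.033333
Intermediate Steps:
Function('n')(c) = Add(3, Mul(Rational(-1, 2), c)) (Function('n')(c) = Add(3, Mul(Rational(-1, 4), Add(c, c))) = Add(3, Mul(Rational(-1, 4), Mul(2, c))) = Add(3, Mul(Rational(-1, 2), c)))
Function('q')(G) = 0 (Function('q')(G) = Mul(8, Mul(0, -22)) = Mul(8, 0) = 0)
Pow(Add(Function('q')(K), Function('n')(66)), -1) = Pow(Add(0, Add(3, Mul(Rational(-1, 2), 66))), -1) = Pow(Add(0, Add(3, -33)), -1) = Pow(Add(0, -30), -1) = Pow(-30, -1) = Rational(-1, 30)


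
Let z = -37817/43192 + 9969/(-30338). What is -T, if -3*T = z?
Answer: -788936597/1965538344 ≈ -0.40138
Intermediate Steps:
z = -788936597/655179448 (z = -37817*1/43192 + 9969*(-1/30338) = -37817/43192 - 9969/30338 = -788936597/655179448 ≈ -1.2042)
T = 788936597/1965538344 (T = -⅓*(-788936597/655179448) = 788936597/1965538344 ≈ 0.40138)
-T = -1*788936597/1965538344 = -788936597/1965538344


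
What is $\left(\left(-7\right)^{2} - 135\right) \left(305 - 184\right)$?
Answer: $-10406$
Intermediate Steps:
$\left(\left(-7\right)^{2} - 135\right) \left(305 - 184\right) = \left(49 - 135\right) 121 = \left(-86\right) 121 = -10406$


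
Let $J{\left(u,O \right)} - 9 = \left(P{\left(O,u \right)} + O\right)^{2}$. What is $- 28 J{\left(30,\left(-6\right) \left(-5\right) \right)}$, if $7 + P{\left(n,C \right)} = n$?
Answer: $-78904$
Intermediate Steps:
$P{\left(n,C \right)} = -7 + n$
$J{\left(u,O \right)} = 9 + \left(-7 + 2 O\right)^{2}$ ($J{\left(u,O \right)} = 9 + \left(\left(-7 + O\right) + O\right)^{2} = 9 + \left(-7 + 2 O\right)^{2}$)
$- 28 J{\left(30,\left(-6\right) \left(-5\right) \right)} = - 28 \left(9 + \left(-7 + 2 \left(\left(-6\right) \left(-5\right)\right)\right)^{2}\right) = - 28 \left(9 + \left(-7 + 2 \cdot 30\right)^{2}\right) = - 28 \left(9 + \left(-7 + 60\right)^{2}\right) = - 28 \left(9 + 53^{2}\right) = - 28 \left(9 + 2809\right) = \left(-28\right) 2818 = -78904$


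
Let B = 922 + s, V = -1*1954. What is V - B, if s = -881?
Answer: -1995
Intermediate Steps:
V = -1954
B = 41 (B = 922 - 881 = 41)
V - B = -1954 - 1*41 = -1954 - 41 = -1995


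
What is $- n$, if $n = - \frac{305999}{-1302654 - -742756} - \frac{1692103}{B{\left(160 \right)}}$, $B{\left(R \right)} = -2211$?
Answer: $- \frac{948081649283}{1237934478} \approx -765.86$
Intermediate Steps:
$n = \frac{948081649283}{1237934478}$ ($n = - \frac{305999}{-1302654 - -742756} - \frac{1692103}{-2211} = - \frac{305999}{-1302654 + 742756} - - \frac{1692103}{2211} = - \frac{305999}{-559898} + \frac{1692103}{2211} = \left(-305999\right) \left(- \frac{1}{559898}\right) + \frac{1692103}{2211} = \frac{305999}{559898} + \frac{1692103}{2211} = \frac{948081649283}{1237934478} \approx 765.86$)
$- n = \left(-1\right) \frac{948081649283}{1237934478} = - \frac{948081649283}{1237934478}$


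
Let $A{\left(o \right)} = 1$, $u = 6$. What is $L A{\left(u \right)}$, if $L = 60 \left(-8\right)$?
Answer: $-480$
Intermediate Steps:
$L = -480$
$L A{\left(u \right)} = \left(-480\right) 1 = -480$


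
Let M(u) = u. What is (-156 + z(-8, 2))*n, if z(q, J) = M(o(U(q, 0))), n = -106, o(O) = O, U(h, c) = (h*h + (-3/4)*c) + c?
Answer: 9752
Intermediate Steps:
U(h, c) = h**2 + c/4 (U(h, c) = (h**2 + (-3*1/4)*c) + c = (h**2 - 3*c/4) + c = h**2 + c/4)
z(q, J) = q**2 (z(q, J) = q**2 + (1/4)*0 = q**2 + 0 = q**2)
(-156 + z(-8, 2))*n = (-156 + (-8)**2)*(-106) = (-156 + 64)*(-106) = -92*(-106) = 9752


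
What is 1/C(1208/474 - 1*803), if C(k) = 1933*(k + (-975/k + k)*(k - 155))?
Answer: 10655652483/15712261394142292835 ≈ 6.7817e-10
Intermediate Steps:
C(k) = 1933*k + 1933*(-155 + k)*(k - 975/k) (C(k) = 1933*(k + (k - 975/k)*(-155 + k)) = 1933*(k + (-155 + k)*(k - 975/k)) = 1933*k + 1933*(-155 + k)*(k - 975/k))
1/C(1208/474 - 1*803) = 1/(-1884675 - 297682*(1208/474 - 1*803) + 1933*(1208/474 - 1*803)² + 292124625/(1208/474 - 1*803)) = 1/(-1884675 - 297682*(1208*(1/474) - 803) + 1933*(1208*(1/474) - 803)² + 292124625/(1208*(1/474) - 803)) = 1/(-1884675 - 297682*(604/237 - 803) + 1933*(604/237 - 803)² + 292124625/(604/237 - 803)) = 1/(-1884675 - 297682*(-189707/237) + 1933*(-189707/237)² + 292124625/(-189707/237)) = 1/(-1884675 + 56472359174/237 + 1933*(35988745849/56169) + 292124625*(-237/189707)) = 1/(-1884675 + 56472359174/237 + 69566245726117/56169 - 69233536125/189707) = 1/(15712261394142292835/10655652483) = 10655652483/15712261394142292835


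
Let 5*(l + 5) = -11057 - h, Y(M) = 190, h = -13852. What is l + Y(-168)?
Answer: 744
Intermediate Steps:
l = 554 (l = -5 + (-11057 - 1*(-13852))/5 = -5 + (-11057 + 13852)/5 = -5 + (⅕)*2795 = -5 + 559 = 554)
l + Y(-168) = 554 + 190 = 744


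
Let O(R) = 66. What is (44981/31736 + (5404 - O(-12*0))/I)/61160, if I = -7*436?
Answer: -8031189/1480962978880 ≈ -5.4230e-6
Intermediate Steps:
I = -3052
(44981/31736 + (5404 - O(-12*0))/I)/61160 = (44981/31736 + (5404 - 1*66)/(-3052))/61160 = (44981*(1/31736) + (5404 - 66)*(-1/3052))*(1/61160) = (44981/31736 + 5338*(-1/3052))*(1/61160) = (44981/31736 - 2669/1526)*(1/61160) = -8031189/24214568*1/61160 = -8031189/1480962978880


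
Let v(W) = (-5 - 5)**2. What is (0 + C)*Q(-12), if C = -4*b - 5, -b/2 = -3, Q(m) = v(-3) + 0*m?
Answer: -2900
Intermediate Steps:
v(W) = 100 (v(W) = (-10)**2 = 100)
Q(m) = 100 (Q(m) = 100 + 0*m = 100 + 0 = 100)
b = 6 (b = -2*(-3) = 6)
C = -29 (C = -4*6 - 5 = -24 - 5 = -29)
(0 + C)*Q(-12) = (0 - 29)*100 = -29*100 = -2900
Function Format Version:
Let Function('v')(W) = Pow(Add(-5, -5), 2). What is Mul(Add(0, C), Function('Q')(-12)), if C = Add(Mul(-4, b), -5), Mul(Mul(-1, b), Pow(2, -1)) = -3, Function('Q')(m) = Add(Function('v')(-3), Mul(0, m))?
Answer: -2900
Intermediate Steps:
Function('v')(W) = 100 (Function('v')(W) = Pow(-10, 2) = 100)
Function('Q')(m) = 100 (Function('Q')(m) = Add(100, Mul(0, m)) = Add(100, 0) = 100)
b = 6 (b = Mul(-2, -3) = 6)
C = -29 (C = Add(Mul(-4, 6), -5) = Add(-24, -5) = -29)
Mul(Add(0, C), Function('Q')(-12)) = Mul(Add(0, -29), 100) = Mul(-29, 100) = -2900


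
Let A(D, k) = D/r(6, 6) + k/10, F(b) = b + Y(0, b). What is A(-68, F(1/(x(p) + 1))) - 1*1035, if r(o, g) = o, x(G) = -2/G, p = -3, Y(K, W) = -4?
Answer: -157001/150 ≈ -1046.7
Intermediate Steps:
F(b) = -4 + b (F(b) = b - 4 = -4 + b)
A(D, k) = D/6 + k/10
A(-68, F(1/(x(p) + 1))) - 1*1035 = ((1/6)*(-68) + (-4 + 1/(-2/(-3) + 1))/10) - 1*1035 = (-34/3 + (-4 + 1/(-2*(-1/3) + 1))/10) - 1035 = (-34/3 + (-4 + 1/(2/3 + 1))/10) - 1035 = (-34/3 + (-4 + 1/(5/3))/10) - 1035 = (-34/3 + (-4 + 3/5)/10) - 1035 = (-34/3 + (1/10)*(-17/5)) - 1035 = (-34/3 - 17/50) - 1035 = -1751/150 - 1035 = -157001/150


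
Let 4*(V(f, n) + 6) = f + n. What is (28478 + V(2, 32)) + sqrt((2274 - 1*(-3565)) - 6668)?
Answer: 56961/2 + I*sqrt(829) ≈ 28481.0 + 28.792*I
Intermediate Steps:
V(f, n) = -6 + f/4 + n/4 (V(f, n) = -6 + (f + n)/4 = -6 + (f/4 + n/4) = -6 + f/4 + n/4)
(28478 + V(2, 32)) + sqrt((2274 - 1*(-3565)) - 6668) = (28478 + (-6 + (1/4)*2 + (1/4)*32)) + sqrt((2274 - 1*(-3565)) - 6668) = (28478 + (-6 + 1/2 + 8)) + sqrt((2274 + 3565) - 6668) = (28478 + 5/2) + sqrt(5839 - 6668) = 56961/2 + sqrt(-829) = 56961/2 + I*sqrt(829)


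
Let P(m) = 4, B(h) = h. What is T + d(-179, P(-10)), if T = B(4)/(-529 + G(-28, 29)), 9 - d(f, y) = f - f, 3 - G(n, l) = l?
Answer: 4991/555 ≈ 8.9928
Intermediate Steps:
G(n, l) = 3 - l
d(f, y) = 9 (d(f, y) = 9 - (f - f) = 9 - 1*0 = 9 + 0 = 9)
T = -4/555 (T = 4/(-529 + (3 - 1*29)) = 4/(-529 + (3 - 29)) = 4/(-529 - 26) = 4/(-555) = 4*(-1/555) = -4/555 ≈ -0.0072072)
T + d(-179, P(-10)) = -4/555 + 9 = 4991/555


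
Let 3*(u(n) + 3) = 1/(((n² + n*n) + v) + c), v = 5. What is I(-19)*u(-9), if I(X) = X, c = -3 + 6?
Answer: 29051/510 ≈ 56.963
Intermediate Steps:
c = 3
u(n) = -3 + 1/(3*(8 + 2*n²)) (u(n) = -3 + 1/(3*(((n² + n*n) + 5) + 3)) = -3 + 1/(3*(((n² + n²) + 5) + 3)) = -3 + 1/(3*((2*n² + 5) + 3)) = -3 + 1/(3*((5 + 2*n²) + 3)) = -3 + 1/(3*(8 + 2*n²)))
I(-19)*u(-9) = -19*(-71 - 18*(-9)²)/(6*(4 + (-9)²)) = -19*(-71 - 18*81)/(6*(4 + 81)) = -19*(-71 - 1458)/(6*85) = -19*(-1529)/(6*85) = -19*(-1529/510) = 29051/510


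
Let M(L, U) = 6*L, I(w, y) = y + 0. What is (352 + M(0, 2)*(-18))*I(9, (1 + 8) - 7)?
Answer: 704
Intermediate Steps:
I(w, y) = y
(352 + M(0, 2)*(-18))*I(9, (1 + 8) - 7) = (352 + (6*0)*(-18))*((1 + 8) - 7) = (352 + 0*(-18))*(9 - 7) = (352 + 0)*2 = 352*2 = 704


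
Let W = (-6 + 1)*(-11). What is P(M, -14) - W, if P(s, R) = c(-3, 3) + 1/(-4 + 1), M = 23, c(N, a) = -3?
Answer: -175/3 ≈ -58.333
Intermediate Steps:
W = 55 (W = -5*(-11) = 55)
P(s, R) = -10/3 (P(s, R) = -3 + 1/(-4 + 1) = -3 + 1/(-3) = -3 - ⅓*1 = -3 - ⅓ = -10/3)
P(M, -14) - W = -10/3 - 1*55 = -10/3 - 55 = -175/3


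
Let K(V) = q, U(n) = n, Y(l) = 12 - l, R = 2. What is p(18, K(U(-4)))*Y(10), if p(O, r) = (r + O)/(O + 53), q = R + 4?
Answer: 48/71 ≈ 0.67606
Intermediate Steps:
q = 6 (q = 2 + 4 = 6)
K(V) = 6
p(O, r) = (O + r)/(53 + O)
p(18, K(U(-4)))*Y(10) = ((18 + 6)/(53 + 18))*(12 - 1*10) = (24/71)*(12 - 10) = ((1/71)*24)*2 = (24/71)*2 = 48/71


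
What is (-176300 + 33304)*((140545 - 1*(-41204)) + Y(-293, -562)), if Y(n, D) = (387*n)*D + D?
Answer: -9138435219284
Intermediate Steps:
Y(n, D) = D + 387*D*n (Y(n, D) = 387*D*n + D = D + 387*D*n)
(-176300 + 33304)*((140545 - 1*(-41204)) + Y(-293, -562)) = (-176300 + 33304)*((140545 - 1*(-41204)) - 562*(1 + 387*(-293))) = -142996*((140545 + 41204) - 562*(1 - 113391)) = -142996*(181749 - 562*(-113390)) = -142996*(181749 + 63725180) = -142996*63906929 = -9138435219284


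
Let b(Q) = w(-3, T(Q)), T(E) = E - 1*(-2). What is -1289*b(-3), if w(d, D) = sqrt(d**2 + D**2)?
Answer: -1289*sqrt(10) ≈ -4076.2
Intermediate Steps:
T(E) = 2 + E (T(E) = E + 2 = 2 + E)
w(d, D) = sqrt(D**2 + d**2)
b(Q) = sqrt(9 + (2 + Q)**2) (b(Q) = sqrt((2 + Q)**2 + (-3)**2) = sqrt((2 + Q)**2 + 9) = sqrt(9 + (2 + Q)**2))
-1289*b(-3) = -1289*sqrt(9 + (2 - 3)**2) = -1289*sqrt(9 + (-1)**2) = -1289*sqrt(9 + 1) = -1289*sqrt(10)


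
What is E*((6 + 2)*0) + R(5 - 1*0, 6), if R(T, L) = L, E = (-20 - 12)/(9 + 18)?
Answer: 6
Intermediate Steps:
E = -32/27 ≈ -1.1852
E*((6 + 2)*0) + R(5 - 1*0, 6) = -32*(6 + 2)*0/27 + 6 = -256*0/27 + 6 = -32/27*0 + 6 = 0 + 6 = 6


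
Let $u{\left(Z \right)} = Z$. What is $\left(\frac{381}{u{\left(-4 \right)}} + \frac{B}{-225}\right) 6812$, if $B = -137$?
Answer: $- \frac{145056431}{225} \approx -6.447 \cdot 10^{5}$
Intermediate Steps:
$\left(\frac{381}{u{\left(-4 \right)}} + \frac{B}{-225}\right) 6812 = \left(\frac{381}{-4} - \frac{137}{-225}\right) 6812 = \left(381 \left(- \frac{1}{4}\right) - - \frac{137}{225}\right) 6812 = \left(- \frac{381}{4} + \frac{137}{225}\right) 6812 = \left(- \frac{85177}{900}\right) 6812 = - \frac{145056431}{225}$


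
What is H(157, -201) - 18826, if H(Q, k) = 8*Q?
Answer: -17570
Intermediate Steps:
H(157, -201) - 18826 = 8*157 - 18826 = 1256 - 18826 = -17570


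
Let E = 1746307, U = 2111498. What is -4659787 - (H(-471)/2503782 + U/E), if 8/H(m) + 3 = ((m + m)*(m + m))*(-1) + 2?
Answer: -9039732625624459449656777/1939944954564355005 ≈ -4.6598e+6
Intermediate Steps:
H(m) = 8/(-1 - 4*m**2) (H(m) = 8/(-3 + (((m + m)*(m + m))*(-1) + 2)) = 8/(-3 + (((2*m)*(2*m))*(-1) + 2)) = 8/(-3 + ((4*m**2)*(-1) + 2)) = 8/(-3 + (-4*m**2 + 2)) = 8/(-3 + (2 - 4*m**2)) = 8/(-1 - 4*m**2))
-4659787 - (H(-471)/2503782 + U/E) = -4659787 - (-8/(1 + 4*(-471)**2)/2503782 + 2111498/1746307) = -4659787 - (-8/(1 + 4*221841)*(1/2503782) + 2111498*(1/1746307)) = -4659787 - (-8/(1 + 887364)*(1/2503782) + 2111498/1746307) = -4659787 - (-8/887365*(1/2503782) + 2111498/1746307) = -4659787 - (-8*1/887365*(1/2503782) + 2111498/1746307) = -4659787 - (-8/887365*1/2503782 + 2111498/1746307) = -4659787 - (-4/1110884257215 + 2111498/1746307) = -4659787 - 1*2345629887333972842/1939944954564355005 = -4659787 - 2345629887333972842/1939944954564355005 = -9039732625624459449656777/1939944954564355005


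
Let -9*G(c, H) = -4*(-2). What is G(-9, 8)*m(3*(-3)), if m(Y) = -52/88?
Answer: 52/99 ≈ 0.52525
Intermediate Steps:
G(c, H) = -8/9 (G(c, H) = -(-4)*(-2)/9 = -1/9*8 = -8/9)
m(Y) = -13/22 (m(Y) = -52*1/88 = -13/22)
G(-9, 8)*m(3*(-3)) = -8/9*(-13/22) = 52/99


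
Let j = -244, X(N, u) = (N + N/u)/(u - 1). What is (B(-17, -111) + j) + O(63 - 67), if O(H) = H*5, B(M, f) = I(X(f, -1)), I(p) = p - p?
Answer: -264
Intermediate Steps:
X(N, u) = (N + N/u)/(-1 + u)
I(p) = 0
B(M, f) = 0
O(H) = 5*H
(B(-17, -111) + j) + O(63 - 67) = (0 - 244) + 5*(63 - 67) = -244 + 5*(-4) = -244 - 20 = -264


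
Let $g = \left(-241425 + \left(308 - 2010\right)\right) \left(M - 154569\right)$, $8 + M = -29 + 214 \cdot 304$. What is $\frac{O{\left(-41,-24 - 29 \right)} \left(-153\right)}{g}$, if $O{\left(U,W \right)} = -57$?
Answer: $\frac{969}{2419113650} \approx 4.0056 \cdot 10^{-7}$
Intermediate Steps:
$M = 65019$ ($M = -8 + \left(-29 + 214 \cdot 304\right) = -8 + \left(-29 + 65056\right) = -8 + 65027 = 65019$)
$g = 21772022850$ ($g = \left(-241425 + \left(308 - 2010\right)\right) \left(65019 - 154569\right) = \left(-241425 + \left(308 - 2010\right)\right) \left(-89550\right) = \left(-241425 - 1702\right) \left(-89550\right) = \left(-243127\right) \left(-89550\right) = 21772022850$)
$\frac{O{\left(-41,-24 - 29 \right)} \left(-153\right)}{g} = \frac{\left(-57\right) \left(-153\right)}{21772022850} = 8721 \cdot \frac{1}{21772022850} = \frac{969}{2419113650}$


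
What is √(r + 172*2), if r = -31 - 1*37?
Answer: 2*√69 ≈ 16.613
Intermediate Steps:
r = -68 (r = -31 - 37 = -68)
√(r + 172*2) = √(-68 + 172*2) = √(-68 + 344) = √276 = 2*√69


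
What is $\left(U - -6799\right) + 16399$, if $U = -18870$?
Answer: $4328$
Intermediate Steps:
$\left(U - -6799\right) + 16399 = \left(-18870 - -6799\right) + 16399 = \left(-18870 + 6799\right) + 16399 = -12071 + 16399 = 4328$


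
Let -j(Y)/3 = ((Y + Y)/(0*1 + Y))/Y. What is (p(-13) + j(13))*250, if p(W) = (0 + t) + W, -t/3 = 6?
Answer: -102250/13 ≈ -7865.4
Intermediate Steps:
t = -18 (t = -3*6 = -18)
p(W) = -18 + W (p(W) = (0 - 18) + W = -18 + W)
j(Y) = -6/Y (j(Y) = -3*(Y + Y)/(0*1 + Y)/Y = -3*(2*Y)/(0 + Y)/Y = -3*(2*Y)/Y/Y = -6/Y)
(p(-13) + j(13))*250 = ((-18 - 13) - 6/13)*250 = (-31 - 6*1/13)*250 = (-31 - 6/13)*250 = -409/13*250 = -102250/13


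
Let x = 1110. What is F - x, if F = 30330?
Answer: 29220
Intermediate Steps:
F - x = 30330 - 1*1110 = 30330 - 1110 = 29220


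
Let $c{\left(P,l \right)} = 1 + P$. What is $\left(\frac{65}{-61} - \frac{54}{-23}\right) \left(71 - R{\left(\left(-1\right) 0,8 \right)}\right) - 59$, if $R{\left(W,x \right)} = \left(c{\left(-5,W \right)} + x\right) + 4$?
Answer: $\frac{30560}{1403} \approx 21.782$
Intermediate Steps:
$R{\left(W,x \right)} = x$ ($R{\left(W,x \right)} = \left(\left(1 - 5\right) + x\right) + 4 = \left(-4 + x\right) + 4 = x$)
$\left(\frac{65}{-61} - \frac{54}{-23}\right) \left(71 - R{\left(\left(-1\right) 0,8 \right)}\right) - 59 = \left(\frac{65}{-61} - \frac{54}{-23}\right) \left(71 - 8\right) - 59 = \left(65 \left(- \frac{1}{61}\right) - - \frac{54}{23}\right) \left(71 - 8\right) - 59 = \left(- \frac{65}{61} + \frac{54}{23}\right) 63 - 59 = \frac{1799}{1403} \cdot 63 - 59 = \frac{113337}{1403} - 59 = \frac{30560}{1403}$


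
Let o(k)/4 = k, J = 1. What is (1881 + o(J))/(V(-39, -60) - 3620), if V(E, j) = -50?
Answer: -377/734 ≈ -0.51362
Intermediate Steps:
o(k) = 4*k
(1881 + o(J))/(V(-39, -60) - 3620) = (1881 + 4*1)/(-50 - 3620) = (1881 + 4)/(-3670) = 1885*(-1/3670) = -377/734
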